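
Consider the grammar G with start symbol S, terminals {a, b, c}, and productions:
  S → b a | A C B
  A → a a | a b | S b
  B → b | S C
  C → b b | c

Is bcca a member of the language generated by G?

no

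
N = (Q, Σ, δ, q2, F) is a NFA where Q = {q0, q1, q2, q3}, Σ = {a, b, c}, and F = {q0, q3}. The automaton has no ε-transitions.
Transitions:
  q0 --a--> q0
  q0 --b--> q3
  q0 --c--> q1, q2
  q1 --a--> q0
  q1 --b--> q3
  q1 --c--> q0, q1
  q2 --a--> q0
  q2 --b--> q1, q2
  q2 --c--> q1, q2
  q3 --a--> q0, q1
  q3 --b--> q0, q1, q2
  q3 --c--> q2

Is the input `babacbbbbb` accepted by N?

Start: {q2}
read b: {q1, q2}
read a: {q0}
read b: {q3}
read a: {q0, q1}
read c: {q0, q1, q2}
read b: {q1, q2, q3}
read b: {q0, q1, q2, q3}
read b: {q0, q1, q2, q3}
read b: {q0, q1, q2, q3}
read b: {q0, q1, q2, q3}
Reachable ∩ accepting = {q0, q3} — nonempty.

accepted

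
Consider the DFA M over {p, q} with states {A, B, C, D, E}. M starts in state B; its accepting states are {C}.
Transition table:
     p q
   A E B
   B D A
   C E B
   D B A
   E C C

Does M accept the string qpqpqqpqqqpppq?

B --q--> A
A --p--> E
E --q--> C
C --p--> E
E --q--> C
C --q--> B
B --p--> D
D --q--> A
A --q--> B
B --q--> A
A --p--> E
E --p--> C
C --p--> E
E --q--> C
End in state C, which is an accepting state.

accepted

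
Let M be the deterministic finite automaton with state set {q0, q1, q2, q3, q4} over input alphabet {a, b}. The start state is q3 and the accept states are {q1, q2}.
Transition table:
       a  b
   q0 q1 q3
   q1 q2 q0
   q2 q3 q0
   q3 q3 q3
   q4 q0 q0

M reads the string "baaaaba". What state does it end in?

q3

q3 --b--> q3
q3 --a--> q3
q3 --a--> q3
q3 --a--> q3
q3 --a--> q3
q3 --b--> q3
q3 --a--> q3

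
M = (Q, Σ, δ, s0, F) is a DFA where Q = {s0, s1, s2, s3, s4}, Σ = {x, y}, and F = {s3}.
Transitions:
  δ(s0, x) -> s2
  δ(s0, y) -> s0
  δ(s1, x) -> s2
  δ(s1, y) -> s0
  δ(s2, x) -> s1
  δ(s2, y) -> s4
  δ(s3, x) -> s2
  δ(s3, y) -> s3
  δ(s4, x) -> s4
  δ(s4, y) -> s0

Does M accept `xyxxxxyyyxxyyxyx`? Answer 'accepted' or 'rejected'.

s0 --x--> s2
s2 --y--> s4
s4 --x--> s4
s4 --x--> s4
s4 --x--> s4
s4 --x--> s4
s4 --y--> s0
s0 --y--> s0
s0 --y--> s0
s0 --x--> s2
s2 --x--> s1
s1 --y--> s0
s0 --y--> s0
s0 --x--> s2
s2 --y--> s4
s4 --x--> s4
End in state s4, which is not an accepting state.

rejected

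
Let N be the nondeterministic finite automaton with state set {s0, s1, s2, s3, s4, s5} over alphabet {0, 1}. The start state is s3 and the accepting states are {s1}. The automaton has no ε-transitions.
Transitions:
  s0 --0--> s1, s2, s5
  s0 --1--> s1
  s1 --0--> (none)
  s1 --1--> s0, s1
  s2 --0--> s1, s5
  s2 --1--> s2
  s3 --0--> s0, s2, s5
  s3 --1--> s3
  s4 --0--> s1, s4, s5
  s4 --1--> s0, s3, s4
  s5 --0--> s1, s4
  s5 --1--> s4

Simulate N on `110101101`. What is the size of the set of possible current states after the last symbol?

5

Start: {s3}
read 1: {s3}
read 1: {s3}
read 0: {s0, s2, s5}
read 1: {s1, s2, s4}
read 0: {s1, s4, s5}
read 1: {s0, s1, s3, s4}
read 1: {s0, s1, s3, s4}
read 0: {s0, s1, s2, s4, s5}
read 1: {s0, s1, s2, s3, s4}
Final reachable set {s0, s1, s2, s3, s4} has 5 states.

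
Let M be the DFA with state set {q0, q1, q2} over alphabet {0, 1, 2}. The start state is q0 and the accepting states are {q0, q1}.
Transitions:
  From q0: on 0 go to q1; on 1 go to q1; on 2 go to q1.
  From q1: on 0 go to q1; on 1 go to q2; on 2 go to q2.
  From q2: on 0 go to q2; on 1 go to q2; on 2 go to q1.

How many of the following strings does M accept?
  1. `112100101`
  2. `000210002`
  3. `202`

1

`112100101`: rejected
`000210002`: accepted
`202`: rejected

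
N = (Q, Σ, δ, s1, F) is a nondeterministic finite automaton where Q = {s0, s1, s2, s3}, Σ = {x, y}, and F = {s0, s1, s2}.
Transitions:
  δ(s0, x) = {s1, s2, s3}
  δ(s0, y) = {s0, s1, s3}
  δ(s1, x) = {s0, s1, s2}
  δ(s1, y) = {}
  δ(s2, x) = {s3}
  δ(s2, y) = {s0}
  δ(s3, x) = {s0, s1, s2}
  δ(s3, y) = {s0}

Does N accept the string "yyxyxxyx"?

rejected

Start: {s1}
read y: {}
The reachable set is empty and stays empty for the remaining 7 symbols.
Reachable ∩ accepting = {} — empty.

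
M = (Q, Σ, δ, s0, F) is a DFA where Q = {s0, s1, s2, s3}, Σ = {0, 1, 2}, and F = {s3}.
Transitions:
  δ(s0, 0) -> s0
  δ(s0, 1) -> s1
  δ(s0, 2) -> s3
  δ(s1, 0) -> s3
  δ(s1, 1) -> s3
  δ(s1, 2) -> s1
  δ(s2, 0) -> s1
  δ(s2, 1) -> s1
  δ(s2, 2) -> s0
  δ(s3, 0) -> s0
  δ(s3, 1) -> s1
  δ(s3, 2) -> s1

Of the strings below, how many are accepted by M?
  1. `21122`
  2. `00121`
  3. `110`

1

`21122`: rejected
`00121`: accepted
`110`: rejected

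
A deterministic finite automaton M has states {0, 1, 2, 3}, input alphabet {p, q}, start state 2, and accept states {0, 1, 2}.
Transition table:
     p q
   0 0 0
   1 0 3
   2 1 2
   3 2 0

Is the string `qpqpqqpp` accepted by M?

2 --q--> 2
2 --p--> 1
1 --q--> 3
3 --p--> 2
2 --q--> 2
2 --q--> 2
2 --p--> 1
1 --p--> 0
End in state 0, which is an accepting state.

accepted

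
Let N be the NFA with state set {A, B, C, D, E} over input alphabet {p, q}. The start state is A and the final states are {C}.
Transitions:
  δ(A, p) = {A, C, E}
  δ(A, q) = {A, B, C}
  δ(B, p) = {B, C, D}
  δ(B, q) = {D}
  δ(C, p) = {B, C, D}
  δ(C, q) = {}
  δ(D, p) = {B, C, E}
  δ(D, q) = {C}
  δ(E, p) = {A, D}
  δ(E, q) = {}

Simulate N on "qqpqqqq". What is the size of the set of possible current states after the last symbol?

Start: {A}
read q: {A, B, C}
read q: {A, B, C, D}
read p: {A, B, C, D, E}
read q: {A, B, C, D}
read q: {A, B, C, D}
read q: {A, B, C, D}
read q: {A, B, C, D}
Final reachable set {A, B, C, D} has 4 states.

4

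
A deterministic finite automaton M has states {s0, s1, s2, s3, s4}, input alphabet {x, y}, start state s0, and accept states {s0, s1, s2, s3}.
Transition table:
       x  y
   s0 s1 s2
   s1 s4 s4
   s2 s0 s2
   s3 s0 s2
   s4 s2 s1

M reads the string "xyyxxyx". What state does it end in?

s0 --x--> s1
s1 --y--> s4
s4 --y--> s1
s1 --x--> s4
s4 --x--> s2
s2 --y--> s2
s2 --x--> s0

s0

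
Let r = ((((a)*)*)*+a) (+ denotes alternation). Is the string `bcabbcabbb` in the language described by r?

no

Neither (((a)*)*)* nor a matches bcabbcabbb.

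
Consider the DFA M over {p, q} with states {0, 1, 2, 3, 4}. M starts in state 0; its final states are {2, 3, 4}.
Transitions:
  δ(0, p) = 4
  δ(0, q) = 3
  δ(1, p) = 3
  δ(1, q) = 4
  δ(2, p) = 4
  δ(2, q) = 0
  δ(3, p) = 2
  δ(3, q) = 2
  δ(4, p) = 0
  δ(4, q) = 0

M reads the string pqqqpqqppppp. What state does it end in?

0 --p--> 4
4 --q--> 0
0 --q--> 3
3 --q--> 2
2 --p--> 4
4 --q--> 0
0 --q--> 3
3 --p--> 2
2 --p--> 4
4 --p--> 0
0 --p--> 4
4 --p--> 0

0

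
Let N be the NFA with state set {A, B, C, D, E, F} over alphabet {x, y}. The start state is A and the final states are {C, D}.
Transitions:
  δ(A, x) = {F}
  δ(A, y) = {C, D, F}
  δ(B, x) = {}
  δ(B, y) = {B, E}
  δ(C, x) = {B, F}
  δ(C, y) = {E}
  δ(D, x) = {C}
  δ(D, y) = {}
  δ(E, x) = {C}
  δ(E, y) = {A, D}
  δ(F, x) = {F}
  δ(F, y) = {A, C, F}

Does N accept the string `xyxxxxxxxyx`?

Start: {A}
read x: {F}
read y: {A, C, F}
read x: {B, F}
read x: {F}
read x: {F}
read x: {F}
read x: {F}
read x: {F}
read x: {F}
read y: {A, C, F}
read x: {B, F}
Reachable ∩ accepting = {} — empty.

rejected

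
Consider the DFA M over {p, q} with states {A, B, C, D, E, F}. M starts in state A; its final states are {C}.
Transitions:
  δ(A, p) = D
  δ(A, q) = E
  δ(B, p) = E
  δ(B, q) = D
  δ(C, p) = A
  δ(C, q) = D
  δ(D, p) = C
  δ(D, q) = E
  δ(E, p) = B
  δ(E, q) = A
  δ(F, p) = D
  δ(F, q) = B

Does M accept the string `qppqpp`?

A --q--> E
E --p--> B
B --p--> E
E --q--> A
A --p--> D
D --p--> C
End in state C, which is an accepting state.

accepted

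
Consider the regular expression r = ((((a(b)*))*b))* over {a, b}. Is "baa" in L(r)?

no

baa cannot be split into zero or more pieces each matching (((a(b)*))*b).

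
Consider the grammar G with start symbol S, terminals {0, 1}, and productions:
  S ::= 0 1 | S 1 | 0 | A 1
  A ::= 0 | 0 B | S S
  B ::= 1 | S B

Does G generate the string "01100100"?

no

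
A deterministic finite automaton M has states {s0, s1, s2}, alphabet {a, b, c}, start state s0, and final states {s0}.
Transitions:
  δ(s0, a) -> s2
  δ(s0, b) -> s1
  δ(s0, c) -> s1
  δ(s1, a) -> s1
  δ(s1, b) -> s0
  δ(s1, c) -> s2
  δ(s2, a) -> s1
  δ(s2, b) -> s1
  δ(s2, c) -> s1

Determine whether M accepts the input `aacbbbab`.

accepted

s0 --a--> s2
s2 --a--> s1
s1 --c--> s2
s2 --b--> s1
s1 --b--> s0
s0 --b--> s1
s1 --a--> s1
s1 --b--> s0
End in state s0, which is an accepting state.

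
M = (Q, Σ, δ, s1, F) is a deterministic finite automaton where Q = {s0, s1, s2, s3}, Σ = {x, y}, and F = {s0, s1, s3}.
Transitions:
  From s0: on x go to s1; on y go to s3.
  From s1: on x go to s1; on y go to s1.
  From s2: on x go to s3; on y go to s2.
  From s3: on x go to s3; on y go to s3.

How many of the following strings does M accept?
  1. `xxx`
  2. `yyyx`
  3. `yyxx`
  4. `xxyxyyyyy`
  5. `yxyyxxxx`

5

`xxx`: accepted
`yyyx`: accepted
`yyxx`: accepted
`xxyxyyyyy`: accepted
`yxyyxxxx`: accepted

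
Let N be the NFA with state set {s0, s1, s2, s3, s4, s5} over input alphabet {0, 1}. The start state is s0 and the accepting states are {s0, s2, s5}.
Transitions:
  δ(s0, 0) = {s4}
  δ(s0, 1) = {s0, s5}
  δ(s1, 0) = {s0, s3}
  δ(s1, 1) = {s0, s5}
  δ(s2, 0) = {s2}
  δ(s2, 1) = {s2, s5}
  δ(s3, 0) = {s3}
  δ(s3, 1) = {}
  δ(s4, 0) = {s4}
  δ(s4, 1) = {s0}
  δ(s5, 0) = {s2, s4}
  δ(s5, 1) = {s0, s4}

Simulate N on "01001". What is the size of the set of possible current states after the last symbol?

Start: {s0}
read 0: {s4}
read 1: {s0}
read 0: {s4}
read 0: {s4}
read 1: {s0}
Final reachable set {s0} has 1 state.

1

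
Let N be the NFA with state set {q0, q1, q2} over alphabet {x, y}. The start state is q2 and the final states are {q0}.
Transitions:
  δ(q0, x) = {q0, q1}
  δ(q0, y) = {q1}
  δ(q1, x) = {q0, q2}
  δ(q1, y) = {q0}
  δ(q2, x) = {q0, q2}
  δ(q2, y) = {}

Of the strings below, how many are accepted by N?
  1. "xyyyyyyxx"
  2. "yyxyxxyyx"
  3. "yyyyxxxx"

1

"xyyyyyyxx": accepted
"yyxyxxyyx": rejected
"yyyyxxxx": rejected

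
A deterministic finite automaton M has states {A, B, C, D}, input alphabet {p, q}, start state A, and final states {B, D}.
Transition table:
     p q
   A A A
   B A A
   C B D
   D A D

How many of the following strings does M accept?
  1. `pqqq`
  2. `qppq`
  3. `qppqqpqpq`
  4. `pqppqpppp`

`pqqq`: rejected
`qppq`: rejected
`qppqqpqpq`: rejected
`pqppqpppp`: rejected

0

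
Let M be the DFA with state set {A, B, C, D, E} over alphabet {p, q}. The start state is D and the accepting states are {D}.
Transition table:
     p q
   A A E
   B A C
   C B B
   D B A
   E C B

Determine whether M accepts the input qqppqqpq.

D --q--> A
A --q--> E
E --p--> C
C --p--> B
B --q--> C
C --q--> B
B --p--> A
A --q--> E
End in state E, which is not an accepting state.

rejected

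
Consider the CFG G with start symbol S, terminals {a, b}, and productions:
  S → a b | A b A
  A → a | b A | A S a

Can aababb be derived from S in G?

no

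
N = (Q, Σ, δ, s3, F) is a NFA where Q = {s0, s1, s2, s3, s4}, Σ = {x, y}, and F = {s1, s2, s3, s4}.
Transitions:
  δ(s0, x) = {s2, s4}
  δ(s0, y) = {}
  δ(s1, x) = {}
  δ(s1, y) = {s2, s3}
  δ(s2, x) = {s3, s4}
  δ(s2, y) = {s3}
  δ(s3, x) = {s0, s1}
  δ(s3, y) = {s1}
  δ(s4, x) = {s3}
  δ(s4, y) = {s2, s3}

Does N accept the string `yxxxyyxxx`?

rejected

Start: {s3}
read y: {s1}
read x: {}
The reachable set is empty and stays empty for the remaining 7 symbols.
Reachable ∩ accepting = {} — empty.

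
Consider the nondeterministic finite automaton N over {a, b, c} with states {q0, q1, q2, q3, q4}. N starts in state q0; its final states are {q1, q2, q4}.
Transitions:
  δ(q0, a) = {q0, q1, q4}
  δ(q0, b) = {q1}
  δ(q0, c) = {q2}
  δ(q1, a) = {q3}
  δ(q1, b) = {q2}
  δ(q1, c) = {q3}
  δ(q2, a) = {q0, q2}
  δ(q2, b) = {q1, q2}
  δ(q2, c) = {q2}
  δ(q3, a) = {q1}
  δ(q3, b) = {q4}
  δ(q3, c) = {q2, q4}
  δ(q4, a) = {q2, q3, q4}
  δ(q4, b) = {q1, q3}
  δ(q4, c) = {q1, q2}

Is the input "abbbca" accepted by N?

accepted

Start: {q0}
read a: {q0, q1, q4}
read b: {q1, q2, q3}
read b: {q1, q2, q4}
read b: {q1, q2, q3}
read c: {q2, q3, q4}
read a: {q0, q1, q2, q3, q4}
Reachable ∩ accepting = {q1, q2, q4} — nonempty.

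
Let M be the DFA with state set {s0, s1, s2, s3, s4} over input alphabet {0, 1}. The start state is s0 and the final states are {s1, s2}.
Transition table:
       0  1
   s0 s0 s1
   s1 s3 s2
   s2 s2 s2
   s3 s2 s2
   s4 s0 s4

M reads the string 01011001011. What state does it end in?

s0 --0--> s0
s0 --1--> s1
s1 --0--> s3
s3 --1--> s2
s2 --1--> s2
s2 --0--> s2
s2 --0--> s2
s2 --1--> s2
s2 --0--> s2
s2 --1--> s2
s2 --1--> s2

s2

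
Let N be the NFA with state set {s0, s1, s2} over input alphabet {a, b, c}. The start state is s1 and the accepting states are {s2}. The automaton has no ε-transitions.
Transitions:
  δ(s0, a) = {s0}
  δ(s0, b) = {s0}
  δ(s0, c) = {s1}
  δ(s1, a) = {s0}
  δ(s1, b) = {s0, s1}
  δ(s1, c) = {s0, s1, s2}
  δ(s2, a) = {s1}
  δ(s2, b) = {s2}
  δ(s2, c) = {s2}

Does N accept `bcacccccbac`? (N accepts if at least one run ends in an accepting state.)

accepted

Start: {s1}
read b: {s0, s1}
read c: {s0, s1, s2}
read a: {s0, s1}
read c: {s0, s1, s2}
read c: {s0, s1, s2}
read c: {s0, s1, s2}
read c: {s0, s1, s2}
read c: {s0, s1, s2}
read b: {s0, s1, s2}
read a: {s0, s1}
read c: {s0, s1, s2}
Reachable ∩ accepting = {s2} — nonempty.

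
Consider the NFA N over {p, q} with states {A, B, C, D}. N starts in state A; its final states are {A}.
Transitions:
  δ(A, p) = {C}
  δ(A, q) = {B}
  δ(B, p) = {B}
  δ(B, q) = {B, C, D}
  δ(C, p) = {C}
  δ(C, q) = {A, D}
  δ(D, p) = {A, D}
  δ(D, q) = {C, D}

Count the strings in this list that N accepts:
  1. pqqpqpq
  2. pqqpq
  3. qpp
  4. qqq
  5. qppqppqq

pqqpqpq: accepted
pqqpq: accepted
qpp: rejected
qqq: accepted
qppqppqq: accepted

4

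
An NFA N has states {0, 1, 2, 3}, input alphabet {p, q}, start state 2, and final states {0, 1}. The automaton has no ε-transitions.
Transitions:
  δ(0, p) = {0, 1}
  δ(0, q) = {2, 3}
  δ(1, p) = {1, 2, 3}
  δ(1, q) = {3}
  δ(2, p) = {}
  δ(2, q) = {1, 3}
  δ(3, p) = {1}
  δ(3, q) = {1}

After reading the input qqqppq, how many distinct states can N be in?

Start: {2}
read q: {1, 3}
read q: {1, 3}
read q: {1, 3}
read p: {1, 2, 3}
read p: {1, 2, 3}
read q: {1, 3}
Final reachable set {1, 3} has 2 states.

2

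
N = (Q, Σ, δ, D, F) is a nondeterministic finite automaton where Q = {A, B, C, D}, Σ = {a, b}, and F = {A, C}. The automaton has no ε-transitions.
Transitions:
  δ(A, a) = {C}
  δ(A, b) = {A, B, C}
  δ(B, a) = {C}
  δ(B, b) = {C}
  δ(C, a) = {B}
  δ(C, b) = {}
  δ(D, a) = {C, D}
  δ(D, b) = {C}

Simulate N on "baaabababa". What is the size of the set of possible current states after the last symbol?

Start: {D}
read b: {C}
read a: {B}
read a: {C}
read a: {B}
read b: {C}
read a: {B}
read b: {C}
read a: {B}
read b: {C}
read a: {B}
Final reachable set {B} has 1 state.

1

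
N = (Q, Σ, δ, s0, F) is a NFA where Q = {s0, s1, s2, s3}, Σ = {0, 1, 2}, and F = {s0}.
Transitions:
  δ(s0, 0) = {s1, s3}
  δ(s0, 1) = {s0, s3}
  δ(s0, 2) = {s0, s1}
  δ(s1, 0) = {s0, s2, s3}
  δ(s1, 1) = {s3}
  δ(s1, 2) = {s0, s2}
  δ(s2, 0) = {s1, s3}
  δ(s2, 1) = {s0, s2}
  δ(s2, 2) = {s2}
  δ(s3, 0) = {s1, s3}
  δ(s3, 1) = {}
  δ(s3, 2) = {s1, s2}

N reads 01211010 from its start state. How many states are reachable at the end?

Start: {s0}
read 0: {s1, s3}
read 1: {s3}
read 2: {s1, s2}
read 1: {s0, s2, s3}
read 1: {s0, s2, s3}
read 0: {s1, s3}
read 1: {s3}
read 0: {s1, s3}
Final reachable set {s1, s3} has 2 states.

2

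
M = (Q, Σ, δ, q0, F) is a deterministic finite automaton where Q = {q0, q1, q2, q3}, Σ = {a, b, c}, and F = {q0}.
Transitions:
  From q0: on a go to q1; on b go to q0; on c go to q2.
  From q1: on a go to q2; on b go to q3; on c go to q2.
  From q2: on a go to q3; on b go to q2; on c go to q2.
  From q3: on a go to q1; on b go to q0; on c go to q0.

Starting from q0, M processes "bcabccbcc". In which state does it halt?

q2

q0 --b--> q0
q0 --c--> q2
q2 --a--> q3
q3 --b--> q0
q0 --c--> q2
q2 --c--> q2
q2 --b--> q2
q2 --c--> q2
q2 --c--> q2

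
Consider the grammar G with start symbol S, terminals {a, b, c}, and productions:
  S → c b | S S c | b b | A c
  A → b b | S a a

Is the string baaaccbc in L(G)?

no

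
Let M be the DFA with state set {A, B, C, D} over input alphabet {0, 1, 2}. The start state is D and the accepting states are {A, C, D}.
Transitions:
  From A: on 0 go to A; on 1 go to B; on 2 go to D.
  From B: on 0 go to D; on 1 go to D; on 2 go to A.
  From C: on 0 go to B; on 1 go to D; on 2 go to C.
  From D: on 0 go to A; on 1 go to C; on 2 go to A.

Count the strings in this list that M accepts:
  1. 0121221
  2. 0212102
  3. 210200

3

0121221: accepted
0212102: accepted
210200: accepted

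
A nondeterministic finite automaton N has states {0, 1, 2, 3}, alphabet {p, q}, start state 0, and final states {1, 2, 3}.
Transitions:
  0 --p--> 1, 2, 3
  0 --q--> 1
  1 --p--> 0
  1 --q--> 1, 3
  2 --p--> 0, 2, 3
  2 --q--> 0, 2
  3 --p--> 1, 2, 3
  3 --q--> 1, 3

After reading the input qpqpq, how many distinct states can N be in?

1

Start: {0}
read q: {1}
read p: {0}
read q: {1}
read p: {0}
read q: {1}
Final reachable set {1} has 1 state.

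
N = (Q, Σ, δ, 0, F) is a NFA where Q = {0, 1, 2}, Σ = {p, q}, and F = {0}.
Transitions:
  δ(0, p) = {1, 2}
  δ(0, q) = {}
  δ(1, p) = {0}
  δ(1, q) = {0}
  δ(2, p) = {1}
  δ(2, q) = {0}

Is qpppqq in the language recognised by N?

Start: {0}
read q: {}
The reachable set is empty and stays empty for the remaining 5 symbols.
Reachable ∩ accepting = {} — empty.

rejected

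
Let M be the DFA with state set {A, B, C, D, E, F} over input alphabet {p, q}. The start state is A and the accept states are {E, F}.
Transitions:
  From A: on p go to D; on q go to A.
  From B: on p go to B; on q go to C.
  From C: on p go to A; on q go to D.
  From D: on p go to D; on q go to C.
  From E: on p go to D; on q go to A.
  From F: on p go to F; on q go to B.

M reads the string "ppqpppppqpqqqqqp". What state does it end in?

A --p--> D
D --p--> D
D --q--> C
C --p--> A
A --p--> D
D --p--> D
D --p--> D
D --p--> D
D --q--> C
C --p--> A
A --q--> A
A --q--> A
A --q--> A
A --q--> A
A --q--> A
A --p--> D

D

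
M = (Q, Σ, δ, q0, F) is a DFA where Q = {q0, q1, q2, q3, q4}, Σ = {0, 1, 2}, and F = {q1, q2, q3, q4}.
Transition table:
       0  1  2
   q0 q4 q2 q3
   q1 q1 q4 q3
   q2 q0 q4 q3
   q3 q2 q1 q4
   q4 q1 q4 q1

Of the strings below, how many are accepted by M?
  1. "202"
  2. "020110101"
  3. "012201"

"202": accepted
"020110101": accepted
"012201": accepted

3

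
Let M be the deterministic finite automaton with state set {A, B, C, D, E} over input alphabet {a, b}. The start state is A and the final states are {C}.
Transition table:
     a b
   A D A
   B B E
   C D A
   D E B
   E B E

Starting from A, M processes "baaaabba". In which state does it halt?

A --b--> A
A --a--> D
D --a--> E
E --a--> B
B --a--> B
B --b--> E
E --b--> E
E --a--> B

B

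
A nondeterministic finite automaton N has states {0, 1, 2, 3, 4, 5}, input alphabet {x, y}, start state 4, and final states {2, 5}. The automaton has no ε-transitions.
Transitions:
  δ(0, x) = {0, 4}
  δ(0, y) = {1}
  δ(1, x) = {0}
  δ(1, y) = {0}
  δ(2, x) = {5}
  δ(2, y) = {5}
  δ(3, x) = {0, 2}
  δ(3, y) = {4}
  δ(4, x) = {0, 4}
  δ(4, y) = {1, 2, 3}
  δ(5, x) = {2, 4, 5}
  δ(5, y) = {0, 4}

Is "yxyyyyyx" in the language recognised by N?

Start: {4}
read y: {1, 2, 3}
read x: {0, 2, 5}
read y: {0, 1, 4, 5}
read y: {0, 1, 2, 3, 4}
read y: {0, 1, 2, 3, 4, 5}
read y: {0, 1, 2, 3, 4, 5}
read y: {0, 1, 2, 3, 4, 5}
read x: {0, 2, 4, 5}
Reachable ∩ accepting = {2, 5} — nonempty.

accepted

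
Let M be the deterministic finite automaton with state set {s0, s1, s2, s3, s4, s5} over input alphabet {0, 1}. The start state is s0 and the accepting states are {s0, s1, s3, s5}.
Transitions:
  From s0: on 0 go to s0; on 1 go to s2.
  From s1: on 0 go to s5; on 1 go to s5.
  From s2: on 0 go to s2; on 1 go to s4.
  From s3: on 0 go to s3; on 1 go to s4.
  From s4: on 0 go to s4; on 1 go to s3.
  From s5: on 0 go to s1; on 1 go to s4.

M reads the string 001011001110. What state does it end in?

s0 --0--> s0
s0 --0--> s0
s0 --1--> s2
s2 --0--> s2
s2 --1--> s4
s4 --1--> s3
s3 --0--> s3
s3 --0--> s3
s3 --1--> s4
s4 --1--> s3
s3 --1--> s4
s4 --0--> s4

s4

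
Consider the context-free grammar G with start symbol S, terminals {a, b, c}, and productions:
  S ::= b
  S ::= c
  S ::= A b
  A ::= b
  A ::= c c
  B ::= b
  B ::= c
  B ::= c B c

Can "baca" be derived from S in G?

no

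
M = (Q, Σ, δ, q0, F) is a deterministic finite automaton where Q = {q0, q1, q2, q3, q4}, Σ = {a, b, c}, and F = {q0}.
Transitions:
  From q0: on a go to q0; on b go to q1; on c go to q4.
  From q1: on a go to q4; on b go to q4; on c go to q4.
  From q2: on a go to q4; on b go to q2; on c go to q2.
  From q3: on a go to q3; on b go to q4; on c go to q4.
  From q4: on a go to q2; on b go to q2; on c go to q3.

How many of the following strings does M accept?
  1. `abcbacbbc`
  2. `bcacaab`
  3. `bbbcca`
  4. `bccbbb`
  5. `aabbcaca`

0

`abcbacbbc`: rejected
`bcacaab`: rejected
`bbbcca`: rejected
`bccbbb`: rejected
`aabbcaca`: rejected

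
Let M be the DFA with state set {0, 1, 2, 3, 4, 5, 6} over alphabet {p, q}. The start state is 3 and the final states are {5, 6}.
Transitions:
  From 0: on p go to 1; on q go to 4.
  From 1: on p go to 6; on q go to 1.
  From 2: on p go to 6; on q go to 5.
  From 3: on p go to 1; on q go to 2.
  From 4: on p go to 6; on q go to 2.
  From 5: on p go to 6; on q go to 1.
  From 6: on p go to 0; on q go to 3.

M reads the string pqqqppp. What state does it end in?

3 --p--> 1
1 --q--> 1
1 --q--> 1
1 --q--> 1
1 --p--> 6
6 --p--> 0
0 --p--> 1

1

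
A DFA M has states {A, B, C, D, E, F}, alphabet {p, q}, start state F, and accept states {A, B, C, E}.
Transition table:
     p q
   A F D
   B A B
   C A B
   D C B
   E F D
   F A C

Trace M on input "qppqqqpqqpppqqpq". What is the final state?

F --q--> C
C --p--> A
A --p--> F
F --q--> C
C --q--> B
B --q--> B
B --p--> A
A --q--> D
D --q--> B
B --p--> A
A --p--> F
F --p--> A
A --q--> D
D --q--> B
B --p--> A
A --q--> D

D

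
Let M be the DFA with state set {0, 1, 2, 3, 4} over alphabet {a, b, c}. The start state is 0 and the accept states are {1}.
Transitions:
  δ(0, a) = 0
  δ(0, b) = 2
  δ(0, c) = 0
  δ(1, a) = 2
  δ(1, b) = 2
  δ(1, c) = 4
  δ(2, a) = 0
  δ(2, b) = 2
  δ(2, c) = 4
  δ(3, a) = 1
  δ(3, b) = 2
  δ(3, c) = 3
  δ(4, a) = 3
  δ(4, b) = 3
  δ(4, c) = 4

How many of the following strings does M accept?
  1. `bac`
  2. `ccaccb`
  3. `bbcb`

`bac`: rejected
`ccaccb`: rejected
`bbcb`: rejected

0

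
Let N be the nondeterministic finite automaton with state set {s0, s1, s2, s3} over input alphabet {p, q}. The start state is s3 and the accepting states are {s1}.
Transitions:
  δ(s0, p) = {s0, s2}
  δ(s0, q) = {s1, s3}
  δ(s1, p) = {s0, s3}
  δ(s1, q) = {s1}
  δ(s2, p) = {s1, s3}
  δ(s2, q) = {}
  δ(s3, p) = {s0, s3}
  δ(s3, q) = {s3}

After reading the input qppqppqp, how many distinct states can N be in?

Start: {s3}
read q: {s3}
read p: {s0, s3}
read p: {s0, s2, s3}
read q: {s1, s3}
read p: {s0, s3}
read p: {s0, s2, s3}
read q: {s1, s3}
read p: {s0, s3}
Final reachable set {s0, s3} has 2 states.

2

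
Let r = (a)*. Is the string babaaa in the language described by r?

babaaa cannot be split into zero or more pieces each matching a.

no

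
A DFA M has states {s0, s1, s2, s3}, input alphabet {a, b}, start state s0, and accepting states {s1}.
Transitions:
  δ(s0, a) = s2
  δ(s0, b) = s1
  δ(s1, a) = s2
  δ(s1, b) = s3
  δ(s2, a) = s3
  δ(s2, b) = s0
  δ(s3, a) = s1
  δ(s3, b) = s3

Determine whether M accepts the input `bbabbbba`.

s0 --b--> s1
s1 --b--> s3
s3 --a--> s1
s1 --b--> s3
s3 --b--> s3
s3 --b--> s3
s3 --b--> s3
s3 --a--> s1
End in state s1, which is an accepting state.

accepted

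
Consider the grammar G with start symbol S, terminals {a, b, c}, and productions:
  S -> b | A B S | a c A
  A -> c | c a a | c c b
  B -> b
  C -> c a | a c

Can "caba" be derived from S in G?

no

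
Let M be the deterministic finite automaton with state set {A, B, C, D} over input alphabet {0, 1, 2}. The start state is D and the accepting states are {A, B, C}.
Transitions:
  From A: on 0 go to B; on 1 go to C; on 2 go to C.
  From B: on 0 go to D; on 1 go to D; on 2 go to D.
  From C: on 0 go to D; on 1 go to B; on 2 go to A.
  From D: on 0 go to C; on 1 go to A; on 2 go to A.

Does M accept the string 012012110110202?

rejected

D --0--> C
C --1--> B
B --2--> D
D --0--> C
C --1--> B
B --2--> D
D --1--> A
A --1--> C
C --0--> D
D --1--> A
A --1--> C
C --0--> D
D --2--> A
A --0--> B
B --2--> D
End in state D, which is not an accepting state.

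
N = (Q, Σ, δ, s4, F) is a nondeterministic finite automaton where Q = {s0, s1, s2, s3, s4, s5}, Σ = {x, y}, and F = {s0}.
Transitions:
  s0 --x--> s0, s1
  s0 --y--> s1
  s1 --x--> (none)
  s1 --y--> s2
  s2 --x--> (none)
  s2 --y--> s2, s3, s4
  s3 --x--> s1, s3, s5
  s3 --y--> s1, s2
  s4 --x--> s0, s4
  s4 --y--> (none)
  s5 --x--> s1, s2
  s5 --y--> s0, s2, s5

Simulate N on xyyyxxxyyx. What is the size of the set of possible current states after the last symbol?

6

Start: {s4}
read x: {s0, s4}
read y: {s1}
read y: {s2}
read y: {s2, s3, s4}
read x: {s0, s1, s3, s4, s5}
read x: {s0, s1, s2, s3, s4, s5}
read x: {s0, s1, s2, s3, s4, s5}
read y: {s0, s1, s2, s3, s4, s5}
read y: {s0, s1, s2, s3, s4, s5}
read x: {s0, s1, s2, s3, s4, s5}
Final reachable set {s0, s1, s2, s3, s4, s5} has 6 states.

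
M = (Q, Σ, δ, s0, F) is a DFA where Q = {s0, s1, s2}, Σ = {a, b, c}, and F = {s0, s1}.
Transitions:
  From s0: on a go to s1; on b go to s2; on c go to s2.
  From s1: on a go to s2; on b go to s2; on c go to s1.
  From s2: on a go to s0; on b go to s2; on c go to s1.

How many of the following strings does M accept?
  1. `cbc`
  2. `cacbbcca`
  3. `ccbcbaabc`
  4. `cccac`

3

`cbc`: accepted
`cacbbcca`: rejected
`ccbcbaabc`: accepted
`cccac`: accepted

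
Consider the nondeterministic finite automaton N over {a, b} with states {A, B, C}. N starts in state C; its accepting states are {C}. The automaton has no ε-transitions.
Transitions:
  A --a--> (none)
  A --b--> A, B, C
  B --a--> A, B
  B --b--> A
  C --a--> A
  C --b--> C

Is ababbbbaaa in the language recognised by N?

rejected

Start: {C}
read a: {A}
read b: {A, B, C}
read a: {A, B}
read b: {A, B, C}
read b: {A, B, C}
read b: {A, B, C}
read b: {A, B, C}
read a: {A, B}
read a: {A, B}
read a: {A, B}
Reachable ∩ accepting = {} — empty.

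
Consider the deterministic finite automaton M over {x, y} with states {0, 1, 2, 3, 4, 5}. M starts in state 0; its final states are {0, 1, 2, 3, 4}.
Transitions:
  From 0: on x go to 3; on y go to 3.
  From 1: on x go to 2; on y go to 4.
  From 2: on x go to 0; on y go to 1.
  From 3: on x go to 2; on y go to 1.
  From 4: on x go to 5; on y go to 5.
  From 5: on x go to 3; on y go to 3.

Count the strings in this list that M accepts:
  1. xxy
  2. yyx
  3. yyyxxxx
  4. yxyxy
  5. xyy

5

xxy: accepted
yyx: accepted
yyyxxxx: accepted
yxyxy: accepted
xyy: accepted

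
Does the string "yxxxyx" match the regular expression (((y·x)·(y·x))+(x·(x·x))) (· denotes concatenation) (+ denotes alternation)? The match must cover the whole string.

Neither ((y·x)·(y·x)) nor (x·(x·x)) matches yxxxyx.

no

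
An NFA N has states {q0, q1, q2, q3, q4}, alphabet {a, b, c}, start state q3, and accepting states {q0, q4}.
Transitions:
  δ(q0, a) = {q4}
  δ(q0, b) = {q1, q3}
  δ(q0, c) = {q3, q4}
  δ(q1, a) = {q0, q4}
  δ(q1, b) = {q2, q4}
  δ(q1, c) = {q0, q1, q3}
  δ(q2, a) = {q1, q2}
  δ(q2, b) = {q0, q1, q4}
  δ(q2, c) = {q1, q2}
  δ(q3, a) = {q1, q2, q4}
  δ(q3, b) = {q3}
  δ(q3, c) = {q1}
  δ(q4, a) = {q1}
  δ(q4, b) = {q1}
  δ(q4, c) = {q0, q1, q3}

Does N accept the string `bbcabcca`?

accepted

Start: {q3}
read b: {q3}
read b: {q3}
read c: {q1}
read a: {q0, q4}
read b: {q1, q3}
read c: {q0, q1, q3}
read c: {q0, q1, q3, q4}
read a: {q0, q1, q2, q4}
Reachable ∩ accepting = {q0, q4} — nonempty.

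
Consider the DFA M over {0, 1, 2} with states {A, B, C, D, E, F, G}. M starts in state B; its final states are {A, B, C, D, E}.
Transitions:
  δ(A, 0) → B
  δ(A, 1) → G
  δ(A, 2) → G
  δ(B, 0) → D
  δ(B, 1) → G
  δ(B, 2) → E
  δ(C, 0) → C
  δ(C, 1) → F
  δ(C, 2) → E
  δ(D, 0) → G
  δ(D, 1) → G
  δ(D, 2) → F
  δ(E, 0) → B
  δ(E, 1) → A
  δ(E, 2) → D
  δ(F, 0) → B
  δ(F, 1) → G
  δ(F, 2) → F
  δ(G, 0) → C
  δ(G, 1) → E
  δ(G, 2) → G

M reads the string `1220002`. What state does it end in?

E

B --1--> G
G --2--> G
G --2--> G
G --0--> C
C --0--> C
C --0--> C
C --2--> E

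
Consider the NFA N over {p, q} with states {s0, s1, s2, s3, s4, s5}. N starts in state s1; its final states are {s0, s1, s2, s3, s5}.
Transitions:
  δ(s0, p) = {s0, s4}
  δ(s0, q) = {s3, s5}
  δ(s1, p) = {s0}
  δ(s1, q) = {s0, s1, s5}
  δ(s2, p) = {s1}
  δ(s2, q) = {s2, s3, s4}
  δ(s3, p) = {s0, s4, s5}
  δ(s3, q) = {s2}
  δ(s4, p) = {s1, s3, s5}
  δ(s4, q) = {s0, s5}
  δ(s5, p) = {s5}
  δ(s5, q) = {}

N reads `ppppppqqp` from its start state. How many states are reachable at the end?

5

Start: {s1}
read p: {s0}
read p: {s0, s4}
read p: {s0, s1, s3, s4, s5}
read p: {s0, s1, s3, s4, s5}
read p: {s0, s1, s3, s4, s5}
read p: {s0, s1, s3, s4, s5}
read q: {s0, s1, s2, s3, s5}
read q: {s0, s1, s2, s3, s4, s5}
read p: {s0, s1, s3, s4, s5}
Final reachable set {s0, s1, s3, s4, s5} has 5 states.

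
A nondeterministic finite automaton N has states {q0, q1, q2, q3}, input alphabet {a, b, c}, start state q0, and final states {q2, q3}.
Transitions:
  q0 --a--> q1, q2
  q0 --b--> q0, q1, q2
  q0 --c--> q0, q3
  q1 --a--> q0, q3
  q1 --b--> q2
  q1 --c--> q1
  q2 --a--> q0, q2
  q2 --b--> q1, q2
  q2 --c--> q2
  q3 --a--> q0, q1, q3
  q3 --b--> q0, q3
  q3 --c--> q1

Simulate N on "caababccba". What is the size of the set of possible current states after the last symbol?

Start: {q0}
read c: {q0, q3}
read a: {q0, q1, q2, q3}
read a: {q0, q1, q2, q3}
read b: {q0, q1, q2, q3}
read a: {q0, q1, q2, q3}
read b: {q0, q1, q2, q3}
read c: {q0, q1, q2, q3}
read c: {q0, q1, q2, q3}
read b: {q0, q1, q2, q3}
read a: {q0, q1, q2, q3}
Final reachable set {q0, q1, q2, q3} has 4 states.

4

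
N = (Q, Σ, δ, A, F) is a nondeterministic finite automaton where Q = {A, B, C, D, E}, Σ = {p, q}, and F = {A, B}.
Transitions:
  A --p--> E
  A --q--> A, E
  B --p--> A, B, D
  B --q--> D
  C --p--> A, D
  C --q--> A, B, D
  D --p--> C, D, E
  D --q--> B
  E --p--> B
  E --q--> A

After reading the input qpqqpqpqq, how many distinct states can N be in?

4

Start: {A}
read q: {A, E}
read p: {B, E}
read q: {A, D}
read q: {A, B, E}
read p: {A, B, D, E}
read q: {A, B, D, E}
read p: {A, B, C, D, E}
read q: {A, B, D, E}
read q: {A, B, D, E}
Final reachable set {A, B, D, E} has 4 states.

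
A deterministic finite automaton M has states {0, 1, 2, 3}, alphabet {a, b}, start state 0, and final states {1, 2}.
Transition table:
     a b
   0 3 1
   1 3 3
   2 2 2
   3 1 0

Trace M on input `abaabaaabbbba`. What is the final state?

1

0 --a--> 3
3 --b--> 0
0 --a--> 3
3 --a--> 1
1 --b--> 3
3 --a--> 1
1 --a--> 3
3 --a--> 1
1 --b--> 3
3 --b--> 0
0 --b--> 1
1 --b--> 3
3 --a--> 1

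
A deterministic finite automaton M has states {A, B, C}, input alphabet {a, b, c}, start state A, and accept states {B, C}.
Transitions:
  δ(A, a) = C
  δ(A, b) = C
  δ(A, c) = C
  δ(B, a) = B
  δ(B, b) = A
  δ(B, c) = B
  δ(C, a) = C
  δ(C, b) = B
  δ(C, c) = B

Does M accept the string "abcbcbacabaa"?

accepted

A --a--> C
C --b--> B
B --c--> B
B --b--> A
A --c--> C
C --b--> B
B --a--> B
B --c--> B
B --a--> B
B --b--> A
A --a--> C
C --a--> C
End in state C, which is an accepting state.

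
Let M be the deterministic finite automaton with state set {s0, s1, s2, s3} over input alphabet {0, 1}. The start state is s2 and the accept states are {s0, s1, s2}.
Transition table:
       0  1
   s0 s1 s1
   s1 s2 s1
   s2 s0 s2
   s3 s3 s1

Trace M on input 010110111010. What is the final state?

s2 --0--> s0
s0 --1--> s1
s1 --0--> s2
s2 --1--> s2
s2 --1--> s2
s2 --0--> s0
s0 --1--> s1
s1 --1--> s1
s1 --1--> s1
s1 --0--> s2
s2 --1--> s2
s2 --0--> s0

s0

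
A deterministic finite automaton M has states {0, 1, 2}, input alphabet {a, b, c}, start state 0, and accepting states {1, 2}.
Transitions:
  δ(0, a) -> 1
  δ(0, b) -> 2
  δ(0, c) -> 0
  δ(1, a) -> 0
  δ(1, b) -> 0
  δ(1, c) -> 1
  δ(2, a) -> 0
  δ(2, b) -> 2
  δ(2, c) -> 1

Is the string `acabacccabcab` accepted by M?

0 --a--> 1
1 --c--> 1
1 --a--> 0
0 --b--> 2
2 --a--> 0
0 --c--> 0
0 --c--> 0
0 --c--> 0
0 --a--> 1
1 --b--> 0
0 --c--> 0
0 --a--> 1
1 --b--> 0
End in state 0, which is not an accepting state.

rejected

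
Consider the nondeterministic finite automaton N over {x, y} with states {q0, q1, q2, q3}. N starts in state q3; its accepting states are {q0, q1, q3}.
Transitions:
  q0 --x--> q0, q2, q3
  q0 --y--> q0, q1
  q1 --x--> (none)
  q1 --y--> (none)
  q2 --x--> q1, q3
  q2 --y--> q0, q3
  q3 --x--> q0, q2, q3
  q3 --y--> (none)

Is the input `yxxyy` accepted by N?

Start: {q3}
read y: {}
The reachable set is empty and stays empty for the remaining 4 symbols.
Reachable ∩ accepting = {} — empty.

rejected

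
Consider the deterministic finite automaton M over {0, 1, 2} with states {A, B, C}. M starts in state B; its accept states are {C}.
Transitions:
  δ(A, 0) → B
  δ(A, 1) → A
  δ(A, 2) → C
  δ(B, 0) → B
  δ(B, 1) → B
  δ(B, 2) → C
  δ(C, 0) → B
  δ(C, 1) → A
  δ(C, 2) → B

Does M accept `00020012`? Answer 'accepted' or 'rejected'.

accepted

B --0--> B
B --0--> B
B --0--> B
B --2--> C
C --0--> B
B --0--> B
B --1--> B
B --2--> C
End in state C, which is an accepting state.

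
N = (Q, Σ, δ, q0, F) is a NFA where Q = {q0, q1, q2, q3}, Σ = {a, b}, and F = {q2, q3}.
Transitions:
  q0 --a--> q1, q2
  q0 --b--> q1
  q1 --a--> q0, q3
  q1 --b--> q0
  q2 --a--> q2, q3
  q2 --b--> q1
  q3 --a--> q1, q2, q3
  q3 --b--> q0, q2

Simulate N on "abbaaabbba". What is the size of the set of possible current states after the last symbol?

4

Start: {q0}
read a: {q1, q2}
read b: {q0, q1}
read b: {q0, q1}
read a: {q0, q1, q2, q3}
read a: {q0, q1, q2, q3}
read a: {q0, q1, q2, q3}
read b: {q0, q1, q2}
read b: {q0, q1}
read b: {q0, q1}
read a: {q0, q1, q2, q3}
Final reachable set {q0, q1, q2, q3} has 4 states.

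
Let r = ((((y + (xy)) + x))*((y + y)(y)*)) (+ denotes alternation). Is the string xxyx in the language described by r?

no

No split of xxyx into u·v has (((y+(xy))+x))* matching u and ((y+y)(y)*) matching v.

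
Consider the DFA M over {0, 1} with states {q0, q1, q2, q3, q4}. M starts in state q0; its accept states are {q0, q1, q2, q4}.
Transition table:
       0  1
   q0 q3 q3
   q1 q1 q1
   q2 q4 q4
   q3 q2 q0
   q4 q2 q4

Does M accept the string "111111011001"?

accepted

q0 --1--> q3
q3 --1--> q0
q0 --1--> q3
q3 --1--> q0
q0 --1--> q3
q3 --1--> q0
q0 --0--> q3
q3 --1--> q0
q0 --1--> q3
q3 --0--> q2
q2 --0--> q4
q4 --1--> q4
End in state q4, which is an accepting state.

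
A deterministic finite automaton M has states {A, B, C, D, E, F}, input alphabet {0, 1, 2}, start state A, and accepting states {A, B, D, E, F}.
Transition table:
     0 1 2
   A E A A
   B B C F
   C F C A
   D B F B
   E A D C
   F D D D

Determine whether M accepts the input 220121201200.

accepted

A --2--> A
A --2--> A
A --0--> E
E --1--> D
D --2--> B
B --1--> C
C --2--> A
A --0--> E
E --1--> D
D --2--> B
B --0--> B
B --0--> B
End in state B, which is an accepting state.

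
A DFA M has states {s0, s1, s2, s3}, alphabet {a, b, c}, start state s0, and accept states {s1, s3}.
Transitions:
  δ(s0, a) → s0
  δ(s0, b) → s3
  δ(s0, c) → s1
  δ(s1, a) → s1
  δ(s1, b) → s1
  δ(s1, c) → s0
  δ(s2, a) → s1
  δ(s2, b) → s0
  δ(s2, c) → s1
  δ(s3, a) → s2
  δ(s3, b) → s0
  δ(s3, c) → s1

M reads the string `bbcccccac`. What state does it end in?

s0 --b--> s3
s3 --b--> s0
s0 --c--> s1
s1 --c--> s0
s0 --c--> s1
s1 --c--> s0
s0 --c--> s1
s1 --a--> s1
s1 --c--> s0

s0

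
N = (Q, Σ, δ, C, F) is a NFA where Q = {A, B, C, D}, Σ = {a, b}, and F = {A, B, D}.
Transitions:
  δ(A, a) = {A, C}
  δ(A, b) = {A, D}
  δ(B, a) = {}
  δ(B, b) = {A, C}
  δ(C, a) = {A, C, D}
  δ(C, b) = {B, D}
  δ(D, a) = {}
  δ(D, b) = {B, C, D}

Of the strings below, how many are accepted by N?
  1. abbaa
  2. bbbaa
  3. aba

abbaa: accepted
bbbaa: accepted
aba: accepted

3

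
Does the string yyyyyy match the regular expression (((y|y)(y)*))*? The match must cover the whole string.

Split into 6 pieces y · y · y · y · y · y; each matches ((y|y)(y)*).

yes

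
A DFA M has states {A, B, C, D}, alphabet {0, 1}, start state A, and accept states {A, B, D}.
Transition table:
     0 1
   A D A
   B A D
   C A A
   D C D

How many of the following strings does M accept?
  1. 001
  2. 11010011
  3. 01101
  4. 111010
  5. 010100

3

001: accepted
11010011: accepted
01101: accepted
111010: rejected
010100: rejected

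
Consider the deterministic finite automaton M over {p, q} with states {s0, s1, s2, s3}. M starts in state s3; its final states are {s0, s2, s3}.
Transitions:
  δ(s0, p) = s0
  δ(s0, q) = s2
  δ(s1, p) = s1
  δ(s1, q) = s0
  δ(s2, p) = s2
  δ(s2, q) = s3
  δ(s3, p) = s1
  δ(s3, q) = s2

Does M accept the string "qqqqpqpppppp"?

s3 --q--> s2
s2 --q--> s3
s3 --q--> s2
s2 --q--> s3
s3 --p--> s1
s1 --q--> s0
s0 --p--> s0
s0 --p--> s0
s0 --p--> s0
s0 --p--> s0
s0 --p--> s0
s0 --p--> s0
End in state s0, which is an accepting state.

accepted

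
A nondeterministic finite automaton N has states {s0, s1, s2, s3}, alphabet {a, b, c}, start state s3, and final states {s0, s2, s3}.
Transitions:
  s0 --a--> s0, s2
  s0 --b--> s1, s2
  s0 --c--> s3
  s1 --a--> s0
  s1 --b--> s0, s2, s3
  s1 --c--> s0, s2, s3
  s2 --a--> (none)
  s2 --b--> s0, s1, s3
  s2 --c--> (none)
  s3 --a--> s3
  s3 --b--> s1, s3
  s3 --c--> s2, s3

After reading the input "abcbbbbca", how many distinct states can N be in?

3

Start: {s3}
read a: {s3}
read b: {s1, s3}
read c: {s0, s2, s3}
read b: {s0, s1, s2, s3}
read b: {s0, s1, s2, s3}
read b: {s0, s1, s2, s3}
read b: {s0, s1, s2, s3}
read c: {s0, s2, s3}
read a: {s0, s2, s3}
Final reachable set {s0, s2, s3} has 3 states.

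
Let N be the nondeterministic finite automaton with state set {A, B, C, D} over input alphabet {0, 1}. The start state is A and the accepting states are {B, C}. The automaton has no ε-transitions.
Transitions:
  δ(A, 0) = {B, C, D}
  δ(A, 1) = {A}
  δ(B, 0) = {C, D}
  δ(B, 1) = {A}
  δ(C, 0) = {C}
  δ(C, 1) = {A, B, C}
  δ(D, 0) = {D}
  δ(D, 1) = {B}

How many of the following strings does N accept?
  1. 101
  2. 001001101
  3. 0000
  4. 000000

4

101: accepted
001001101: accepted
0000: accepted
000000: accepted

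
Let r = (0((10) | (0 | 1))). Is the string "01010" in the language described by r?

No split of 01010 into u·v has 0 matching u and ((10)|(0|1)) matching v.

no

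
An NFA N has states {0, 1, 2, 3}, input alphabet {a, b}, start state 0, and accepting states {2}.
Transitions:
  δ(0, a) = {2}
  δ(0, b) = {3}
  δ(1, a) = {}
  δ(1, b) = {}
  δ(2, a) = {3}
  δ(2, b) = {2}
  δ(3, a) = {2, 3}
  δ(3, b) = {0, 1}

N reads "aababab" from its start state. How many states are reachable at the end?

2

Start: {0}
read a: {2}
read a: {3}
read b: {0, 1}
read a: {2}
read b: {2}
read a: {3}
read b: {0, 1}
Final reachable set {0, 1} has 2 states.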